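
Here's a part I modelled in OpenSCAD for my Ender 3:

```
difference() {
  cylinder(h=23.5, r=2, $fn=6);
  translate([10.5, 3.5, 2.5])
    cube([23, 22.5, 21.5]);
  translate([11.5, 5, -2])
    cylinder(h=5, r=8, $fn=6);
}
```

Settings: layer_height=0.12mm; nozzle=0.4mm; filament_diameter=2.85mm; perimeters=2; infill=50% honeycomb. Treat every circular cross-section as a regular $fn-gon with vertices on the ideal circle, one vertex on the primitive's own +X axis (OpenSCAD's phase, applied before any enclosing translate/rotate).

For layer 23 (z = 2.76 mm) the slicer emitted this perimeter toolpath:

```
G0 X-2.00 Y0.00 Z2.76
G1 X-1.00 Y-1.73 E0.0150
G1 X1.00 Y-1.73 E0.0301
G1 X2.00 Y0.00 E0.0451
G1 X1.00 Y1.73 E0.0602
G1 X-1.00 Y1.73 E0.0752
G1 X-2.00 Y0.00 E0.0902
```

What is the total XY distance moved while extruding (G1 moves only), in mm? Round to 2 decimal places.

Sum the Euclidean lengths of each G1 segment: total = 11.99 mm.

11.99 mm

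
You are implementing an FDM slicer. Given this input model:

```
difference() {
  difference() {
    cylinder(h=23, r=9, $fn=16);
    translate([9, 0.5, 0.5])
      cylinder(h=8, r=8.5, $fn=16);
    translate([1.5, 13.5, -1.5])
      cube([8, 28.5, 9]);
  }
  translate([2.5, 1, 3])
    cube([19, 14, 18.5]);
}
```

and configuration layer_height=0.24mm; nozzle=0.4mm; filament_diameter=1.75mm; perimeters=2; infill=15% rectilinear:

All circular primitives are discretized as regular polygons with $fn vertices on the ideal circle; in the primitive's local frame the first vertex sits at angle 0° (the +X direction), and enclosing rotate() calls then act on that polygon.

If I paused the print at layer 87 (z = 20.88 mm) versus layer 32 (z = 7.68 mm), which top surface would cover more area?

layer 87 (z = 20.88 mm)

Layer 87 (z = 20.88): the r=9 cylinder contributes a regular 16-gon of circumradius 9 (area = (16/2)·9.000²·sin(360°/16) = 247.98 mm²); the cylinder at (9, 0.5) is absent (z outside [0.5, 8.5]); the cube at (1.5, 13.5) is not intersected at this z (z outside [-1.5, 7.5]); After the difference (first − rest): none of the subtracted shapes is present at this height, so the r=9 cylinder is unchanged — area = 247.98 mm²; the cube at (2.5, 1) (footprint 19×14) is included at this height (area 266.00 mm²); Subtracting the remaining from the first: starting from the result so far (247.98 mm²), the 19×14 cube at (2.5, 1) partially overlaps it — only the 33.72 mm² overlap (of its 266.00 mm²) is removed, clipping the outline — area = 214.26 mm². So its area = 214.26 mm². Layer 32 (z = 7.68): the r=9 cylinder gives a regular 16-gon of circumradius 9 (constant along its height) (area = (16/2)·9.000²·sin(360°/16) = 247.98 mm²); the cylinder at (9, 0.5): section is a regular 16-gon, circumradius r=8.5 (area = (16/2)·8.500²·sin(360°/16) = 221.19 mm²); the cube at (1.5, 13.5) does not reach this height (z outside [-1.5, 7.5]); After the difference (first − rest): starting from the r=9 cylinder (247.98 mm²), the r=8.5 cylinder at (9, 0.5) partially overlaps it — only the 85.95 mm² overlap (of its 221.19 mm²) is removed, clipping the outline — area = 162.03 mm²; the 19×14 cube at (2.5, 1) contributes its full rectangle (area 266.00 mm²); Subtracting the remaining from the first: starting from that combined region (162.03 mm²), the 19×14 cube at (2.5, 1) partially overlaps it — only the 2.75 mm² overlap (of its 266.00 mm²) is removed, clipping the outline — area = 159.29 mm². So its area = 159.29 mm². Layer 87 is larger (214.26 vs 159.29 mm²).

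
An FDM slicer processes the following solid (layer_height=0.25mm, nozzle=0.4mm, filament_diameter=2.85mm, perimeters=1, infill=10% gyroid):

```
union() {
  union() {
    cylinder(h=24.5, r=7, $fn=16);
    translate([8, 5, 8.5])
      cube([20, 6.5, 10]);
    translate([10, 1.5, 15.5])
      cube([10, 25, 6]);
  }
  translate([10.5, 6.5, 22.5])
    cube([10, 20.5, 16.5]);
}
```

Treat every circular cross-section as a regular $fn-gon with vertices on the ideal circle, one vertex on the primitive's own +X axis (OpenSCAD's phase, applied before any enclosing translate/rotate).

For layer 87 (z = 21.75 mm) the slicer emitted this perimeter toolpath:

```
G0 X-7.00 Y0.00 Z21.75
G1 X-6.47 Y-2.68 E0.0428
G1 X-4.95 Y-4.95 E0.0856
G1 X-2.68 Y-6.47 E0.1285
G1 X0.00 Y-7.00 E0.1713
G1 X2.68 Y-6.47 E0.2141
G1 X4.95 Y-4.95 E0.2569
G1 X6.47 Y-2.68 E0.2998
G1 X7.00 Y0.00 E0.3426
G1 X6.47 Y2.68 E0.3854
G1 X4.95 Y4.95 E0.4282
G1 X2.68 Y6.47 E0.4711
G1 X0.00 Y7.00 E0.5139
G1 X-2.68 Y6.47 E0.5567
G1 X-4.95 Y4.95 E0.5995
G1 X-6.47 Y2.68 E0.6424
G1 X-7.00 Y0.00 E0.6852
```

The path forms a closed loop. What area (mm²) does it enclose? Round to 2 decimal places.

150.08 mm²

Apply the shoelace formula to the sequence of (X, Y) vertices; enclosed area = 150.08 mm².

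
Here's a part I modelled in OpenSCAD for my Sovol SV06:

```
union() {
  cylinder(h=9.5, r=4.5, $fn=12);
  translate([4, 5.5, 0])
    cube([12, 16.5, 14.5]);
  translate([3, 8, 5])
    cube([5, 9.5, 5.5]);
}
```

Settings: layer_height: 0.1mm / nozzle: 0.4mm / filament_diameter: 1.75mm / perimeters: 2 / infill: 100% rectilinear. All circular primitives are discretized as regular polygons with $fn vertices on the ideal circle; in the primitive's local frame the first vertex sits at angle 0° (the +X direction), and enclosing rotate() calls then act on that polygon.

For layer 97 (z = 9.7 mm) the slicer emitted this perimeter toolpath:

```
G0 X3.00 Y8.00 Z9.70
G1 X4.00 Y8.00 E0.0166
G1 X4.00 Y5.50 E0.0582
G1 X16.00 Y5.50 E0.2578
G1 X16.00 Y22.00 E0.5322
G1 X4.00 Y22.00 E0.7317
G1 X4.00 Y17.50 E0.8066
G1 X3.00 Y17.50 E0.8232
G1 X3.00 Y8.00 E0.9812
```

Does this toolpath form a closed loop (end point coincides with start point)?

Start point (G0): (3.00, 8.00). End point (last G1): the path returns to the start — closed.

yes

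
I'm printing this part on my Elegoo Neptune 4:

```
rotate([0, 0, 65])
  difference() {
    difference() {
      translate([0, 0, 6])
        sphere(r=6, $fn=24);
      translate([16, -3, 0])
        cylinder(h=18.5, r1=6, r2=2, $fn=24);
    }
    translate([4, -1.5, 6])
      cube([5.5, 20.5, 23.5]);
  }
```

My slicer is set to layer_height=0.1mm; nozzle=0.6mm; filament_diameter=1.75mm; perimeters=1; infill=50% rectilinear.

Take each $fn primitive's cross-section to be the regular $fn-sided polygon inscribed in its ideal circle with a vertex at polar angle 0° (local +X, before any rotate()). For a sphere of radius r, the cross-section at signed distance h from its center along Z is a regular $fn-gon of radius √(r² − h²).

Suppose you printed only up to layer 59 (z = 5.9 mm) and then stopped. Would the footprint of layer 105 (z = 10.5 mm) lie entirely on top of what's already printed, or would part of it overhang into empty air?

Compare the two slices. At z = 5.9: the sphere: section is a regular 24-gon, circumradius = √(r²−h²) = √(6²−0.1²) = 5.999 (area = (24/2)·5.999²·sin(360°/24) = 111.78 mm²); the cone at (16, -3) contributes a regular 24-gon of circumradius 4.724 (interpolated between r1=6 and r2=2 at t=0.319) (area = (24/2)·4.724²·sin(360°/24) = 69.32 mm²); After the difference (first − rest): starting from the r=6 sphere (111.78 mm²), the cone at (16, -3) misses the remaining region (no effect) — area = 111.78 mm²; the cube at (4, -1.5) does not reach this height (z outside [6, 29.5]); Taking the first minus the rest: none of the subtracted shapes is present at this height, so that combined region is unchanged — area = 111.78 mm²; (rotated 65° about Z; rotation is an isometry so areas/perimeters/island counts are preserved). At z = 10.5: the sphere: section is a regular 24-gon, circumradius = √(r²−h²) = √(6²−4.5²) = 3.969 (area = (24/2)·3.969²·sin(360°/24) = 48.92 mm²); the cone at (16, -3) (r1=6→r2=2) has section circumradius 3.730 here — a regular 24-gon (area = (24/2)·3.730²·sin(360°/24) = 43.20 mm²); After the difference (first − rest): starting from the r=6 sphere (48.92 mm²), the cone at (16, -3) misses the remaining region (no effect) — area = 48.92 mm²; the cube at (4, -1.5) is present — its section is the full 5.5×20.5 rectangle (area 112.75 mm²); After the difference (first − rest): starting from the result so far (48.92 mm²), the 5.5×20.5 cube at (4, -1.5) misses the remaining region (no effect) — area = 48.92 mm²; (rotated 65° about Z; rotation is an isometry so areas/perimeters/island counts are preserved). Checking containment: the cross-section at z = 10.5 is a subset of the cross-section at z = 5.9.

entirely on top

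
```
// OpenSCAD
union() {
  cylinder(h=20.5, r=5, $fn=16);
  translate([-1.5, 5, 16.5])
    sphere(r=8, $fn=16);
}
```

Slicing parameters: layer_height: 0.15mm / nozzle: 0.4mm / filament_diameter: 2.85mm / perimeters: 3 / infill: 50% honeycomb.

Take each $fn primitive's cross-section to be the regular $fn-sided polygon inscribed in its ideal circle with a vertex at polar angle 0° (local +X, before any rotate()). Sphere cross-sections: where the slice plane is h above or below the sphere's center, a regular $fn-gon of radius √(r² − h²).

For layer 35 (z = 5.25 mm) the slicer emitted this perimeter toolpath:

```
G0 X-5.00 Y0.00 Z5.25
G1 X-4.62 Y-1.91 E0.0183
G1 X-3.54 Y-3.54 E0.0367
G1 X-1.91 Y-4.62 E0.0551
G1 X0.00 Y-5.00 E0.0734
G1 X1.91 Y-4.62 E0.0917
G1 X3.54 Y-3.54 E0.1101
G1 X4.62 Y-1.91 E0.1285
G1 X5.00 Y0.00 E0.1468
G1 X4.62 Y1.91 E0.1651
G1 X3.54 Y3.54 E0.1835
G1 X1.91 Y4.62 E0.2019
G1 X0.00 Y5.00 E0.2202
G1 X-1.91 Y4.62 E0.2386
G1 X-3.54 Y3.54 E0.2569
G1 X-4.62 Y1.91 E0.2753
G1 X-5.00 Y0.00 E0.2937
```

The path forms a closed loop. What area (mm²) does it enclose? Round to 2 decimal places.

Apply the shoelace formula to the sequence of (X, Y) vertices; enclosed area = 76.57 mm².

76.57 mm²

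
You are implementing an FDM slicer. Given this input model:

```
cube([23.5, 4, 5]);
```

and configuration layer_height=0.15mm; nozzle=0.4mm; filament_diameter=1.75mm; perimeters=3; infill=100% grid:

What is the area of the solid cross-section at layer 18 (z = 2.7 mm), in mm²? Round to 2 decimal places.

94.00 mm²

At z = 2.7 mm: the cube is present — its section is the full 23.5×4 rectangle (area 94.00 mm²). Overall, the cross-section is a single solid region. Net area = 94.00 mm².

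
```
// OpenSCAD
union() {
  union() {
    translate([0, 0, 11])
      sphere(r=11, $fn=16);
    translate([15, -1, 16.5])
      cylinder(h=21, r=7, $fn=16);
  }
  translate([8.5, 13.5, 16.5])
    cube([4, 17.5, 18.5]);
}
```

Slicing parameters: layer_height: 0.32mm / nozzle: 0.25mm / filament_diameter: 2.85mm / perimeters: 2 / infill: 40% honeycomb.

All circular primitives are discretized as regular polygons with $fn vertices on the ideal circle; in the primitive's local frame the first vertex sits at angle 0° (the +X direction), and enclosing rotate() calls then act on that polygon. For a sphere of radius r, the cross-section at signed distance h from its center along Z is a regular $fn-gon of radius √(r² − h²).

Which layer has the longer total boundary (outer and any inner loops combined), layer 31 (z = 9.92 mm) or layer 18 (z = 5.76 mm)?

Layer 31 (z = 9.92): the r=11 sphere contributes a regular 16-gon of circumradius √(11²−1.08²) = 10.947 (perimeter = 2·16·10.947·sin(180°/16) = 68.34 mm); the cylinder at (15, -1) is absent (z outside [16.5, 37.5]); Combining (union): only the r=11 sphere is present, so the union is just that shape — boundary = 68.34 mm; the cube at (8.5, 13.5) does not reach this height (z outside [16.5, 35]); Combining (union): only that combined region is present, so the union is just that shape — boundary = 68.34 mm. So its perimeter = 68.34 mm. Layer 18 (z = 5.76): the r=11 sphere slices to a regular 16-gon of circumradius 9.672 (√(r²−h²) with h=5.24 from center) (perimeter = 2·16·9.672·sin(180°/16) = 60.38 mm); the cylinder at (15, -1) is absent (z outside [16.5, 37.5]); Taking the union: only the r=11 sphere is present, so the union is just that shape — boundary = 60.38 mm; the cube at (8.5, 13.5) does not reach this height (z outside [16.5, 35]); Merging all regions: only the result so far is present, so the union is just that shape — boundary = 60.38 mm. So its perimeter = 60.38 mm. Layer 31 is larger (68.34 vs 60.38 mm).

layer 31 (z = 9.92 mm)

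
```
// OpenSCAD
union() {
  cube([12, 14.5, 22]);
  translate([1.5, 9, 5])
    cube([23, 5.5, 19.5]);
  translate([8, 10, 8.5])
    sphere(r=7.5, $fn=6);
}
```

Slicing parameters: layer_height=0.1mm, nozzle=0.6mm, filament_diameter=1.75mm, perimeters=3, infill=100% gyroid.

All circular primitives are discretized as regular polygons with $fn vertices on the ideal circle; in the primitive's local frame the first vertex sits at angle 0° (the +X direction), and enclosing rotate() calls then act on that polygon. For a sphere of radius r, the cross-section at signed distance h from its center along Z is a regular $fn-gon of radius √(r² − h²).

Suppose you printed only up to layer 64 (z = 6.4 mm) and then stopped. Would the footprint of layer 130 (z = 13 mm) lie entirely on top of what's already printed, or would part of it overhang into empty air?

entirely on top

Compare the two slices. At z = 6.4: the cube is present — its section is the full 12×14.5 rectangle (area 174.00 mm²); the 23×5.5 cube at (1.5, 9) contributes its full rectangle (area 126.50 mm²); the sphere at (8, 10): section is a regular 6-gon, circumradius = √(r²−h²) = √(7.5²−2.1²) = 7.200 (area = (6/2)·7.200²·sin(360°/6) = 134.68 mm²); Merging all regions: the regions partially overlap — summed areas 435.18 mm² minus the doubly-counted overlap 172.24 mm² gives 262.94 mm² — area = 262.94 mm². At z = 13: the cube is present — its section is the full 12×14.5 rectangle (area 174.00 mm²); the 23×5.5 cube at (1.5, 9) contributes its full rectangle (area 126.50 mm²); the r=7.5 sphere at (8, 10) slices to a regular 6-gon of circumradius 6.000 (√(r²−h²) with h=4.5 from center) (area = (6/2)·6.000²·sin(360°/6) = 93.53 mm²); Taking the union: the regions partially overlap — summed areas 394.03 mm² minus the doubly-counted overlap 145.07 mm² gives 248.96 mm² — area = 248.96 mm². Checking containment: the cross-section at z = 13 is a subset of the cross-section at z = 6.4.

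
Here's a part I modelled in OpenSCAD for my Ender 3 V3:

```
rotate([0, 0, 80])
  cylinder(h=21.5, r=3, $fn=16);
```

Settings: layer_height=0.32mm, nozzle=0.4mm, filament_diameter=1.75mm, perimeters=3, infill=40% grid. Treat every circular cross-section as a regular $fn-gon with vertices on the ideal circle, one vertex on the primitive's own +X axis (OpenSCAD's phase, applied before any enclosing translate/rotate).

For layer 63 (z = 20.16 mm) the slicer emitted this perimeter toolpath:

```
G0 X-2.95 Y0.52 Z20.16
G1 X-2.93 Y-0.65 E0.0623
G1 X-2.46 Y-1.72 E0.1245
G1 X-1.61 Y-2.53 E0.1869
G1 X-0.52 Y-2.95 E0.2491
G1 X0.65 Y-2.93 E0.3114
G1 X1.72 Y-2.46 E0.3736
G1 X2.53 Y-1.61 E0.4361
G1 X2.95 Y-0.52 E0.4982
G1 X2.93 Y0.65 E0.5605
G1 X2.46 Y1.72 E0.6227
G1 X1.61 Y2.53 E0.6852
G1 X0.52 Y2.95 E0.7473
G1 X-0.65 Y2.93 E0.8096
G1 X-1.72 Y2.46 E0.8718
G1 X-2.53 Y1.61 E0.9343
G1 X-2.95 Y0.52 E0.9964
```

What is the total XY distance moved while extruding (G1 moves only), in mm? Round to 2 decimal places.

18.72 mm

Sum the Euclidean lengths of each G1 segment: total = 18.72 mm.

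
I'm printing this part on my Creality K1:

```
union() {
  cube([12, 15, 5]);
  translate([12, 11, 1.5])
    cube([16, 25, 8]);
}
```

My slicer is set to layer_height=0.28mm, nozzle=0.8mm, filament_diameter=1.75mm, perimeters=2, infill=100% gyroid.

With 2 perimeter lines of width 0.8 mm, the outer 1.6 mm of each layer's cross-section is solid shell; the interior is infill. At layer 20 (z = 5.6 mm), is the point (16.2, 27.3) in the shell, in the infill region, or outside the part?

infill

At z = 5.6 mm: the cube is not intersected at this z (z outside [0, 5]); the cube at (12, 11) (footprint 16×25) is included at this height; Combining (union): only the 16×25 cube at (12, 11) is present, so the union is just that shape — 1 connected region. Overall, the cross-section is a single solid region. The nearest boundary edge runs (12.00, 36.00)→(12.00, 11.00); distance from the point to it = 4.20 mm. The point is inside the cross-section and 4.20 mm from the nearest boundary — more than the 1.6 mm shell width (2 × 0.8), so it's in the infill interior.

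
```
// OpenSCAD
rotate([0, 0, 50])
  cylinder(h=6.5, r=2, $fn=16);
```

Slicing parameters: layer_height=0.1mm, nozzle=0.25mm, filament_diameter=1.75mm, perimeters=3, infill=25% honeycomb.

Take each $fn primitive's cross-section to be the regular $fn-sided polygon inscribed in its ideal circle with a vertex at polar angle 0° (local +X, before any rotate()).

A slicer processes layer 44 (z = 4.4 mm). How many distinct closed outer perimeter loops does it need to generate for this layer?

1

At z = 4.4 mm: the cylinder: section is a regular 16-gon, circumradius r=2; (whole slice rotated 50° about Z — lengths, areas and connectivity unchanged). The result has 1 disconnected region.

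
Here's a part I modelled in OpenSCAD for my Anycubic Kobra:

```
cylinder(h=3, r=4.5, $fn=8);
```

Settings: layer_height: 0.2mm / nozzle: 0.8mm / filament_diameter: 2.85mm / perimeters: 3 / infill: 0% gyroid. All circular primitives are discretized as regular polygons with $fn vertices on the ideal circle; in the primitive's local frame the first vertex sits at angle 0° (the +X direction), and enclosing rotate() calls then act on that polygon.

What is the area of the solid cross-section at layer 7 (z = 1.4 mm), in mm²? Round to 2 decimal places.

At z = 1.4 mm: the r=4.5 cylinder gives a regular 8-gon of circumradius 4.5 (constant along its height) (area = (8/2)·4.500²·sin(360°/8) = 57.28 mm²). Overall, the cross-section is a single solid region. Net area = 57.28 mm².

57.28 mm²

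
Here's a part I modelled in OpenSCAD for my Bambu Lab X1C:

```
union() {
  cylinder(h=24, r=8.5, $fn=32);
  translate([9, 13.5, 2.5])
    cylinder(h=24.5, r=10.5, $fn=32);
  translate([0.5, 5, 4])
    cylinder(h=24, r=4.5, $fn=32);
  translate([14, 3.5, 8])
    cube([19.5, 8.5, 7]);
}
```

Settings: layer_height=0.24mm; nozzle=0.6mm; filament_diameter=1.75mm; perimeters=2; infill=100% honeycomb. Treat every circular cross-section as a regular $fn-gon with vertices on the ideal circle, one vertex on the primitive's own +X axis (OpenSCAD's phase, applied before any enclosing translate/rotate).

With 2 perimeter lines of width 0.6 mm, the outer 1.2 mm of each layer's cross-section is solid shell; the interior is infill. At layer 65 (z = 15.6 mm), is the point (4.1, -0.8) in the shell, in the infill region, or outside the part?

infill

At z = 15.6 mm: the cylinder: section is a regular 32-gon, circumradius r=8.5; the r=10.5 cylinder at (9, 13.5) contributes a regular 32-gon of circumradius 10.5; the cylinder at (0.5, 5): section is a regular 32-gon, circumradius r=4.5; the cube at (14, 3.5) is absent (z outside [8, 15]); Taking the union: the regions partially overlap (shared area 79.61 mm²), so overlapping operands fuse into one piece — 1 connected region. Overall, the cross-section is a single solid region. The nearest boundary edge runs (8.50, 0.00)→(8.34, -1.66); distance from the point to it = 4.30 mm. The point is inside the cross-section and 4.30 mm from the nearest boundary — more than the 1.2 mm shell width (2 × 0.6), so it's in the infill interior.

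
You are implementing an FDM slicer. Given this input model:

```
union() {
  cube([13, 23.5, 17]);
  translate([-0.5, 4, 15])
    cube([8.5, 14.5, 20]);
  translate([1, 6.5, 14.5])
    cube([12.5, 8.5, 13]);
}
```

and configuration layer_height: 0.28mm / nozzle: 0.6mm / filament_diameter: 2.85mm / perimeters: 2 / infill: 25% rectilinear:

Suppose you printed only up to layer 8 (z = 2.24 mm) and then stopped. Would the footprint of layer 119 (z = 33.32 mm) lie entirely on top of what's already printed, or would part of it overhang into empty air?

part overhangs

Compare the two slices. At z = 2.24: the cube (footprint 13×23.5) is included at this height (area 305.50 mm²); the cube at (-0.5, 4) is not intersected at this z (z outside [15, 35]); the cube at (1, 6.5) does not reach this height (z outside [14.5, 27.5]); Combining (union): only the 13×23.5 cube is present, so the union is just that shape — area = 305.50 mm². At z = 33.32: the cube is not intersected at this z (z outside [0, 17]); the cube at (-0.5, 4) (footprint 8.5×14.5) is included at this height (area 123.25 mm²); the cube at (1, 6.5) does not reach this height (z outside [14.5, 27.5]); Taking the union: only the 8.5×14.5 cube at (-0.5, 4) is present, so the union is just that shape — area = 123.25 mm². Checking containment: at z = 33.32 the cross-section extends beyond the z = 2.24 cross-section by about 7.25 mm².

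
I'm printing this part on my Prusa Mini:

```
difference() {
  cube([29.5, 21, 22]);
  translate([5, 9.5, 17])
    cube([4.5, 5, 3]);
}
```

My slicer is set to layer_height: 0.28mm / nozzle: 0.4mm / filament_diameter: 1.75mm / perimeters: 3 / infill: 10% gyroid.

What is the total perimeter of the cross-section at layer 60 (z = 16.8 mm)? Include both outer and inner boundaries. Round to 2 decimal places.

101.00 mm

At z = 16.8 mm: the cube (footprint 29.5×21) is included at this height (perimeter 101.00 mm); the cube at (5, 9.5) is not intersected at this z (z outside [17, 20]); Taking the first minus the rest: none of the subtracted shapes is present at this height, so the 29.5×21 cube is unchanged — boundary = 101.00 mm. Overall, the cross-section is a single solid region. Total boundary length (outer) = 101.00 mm.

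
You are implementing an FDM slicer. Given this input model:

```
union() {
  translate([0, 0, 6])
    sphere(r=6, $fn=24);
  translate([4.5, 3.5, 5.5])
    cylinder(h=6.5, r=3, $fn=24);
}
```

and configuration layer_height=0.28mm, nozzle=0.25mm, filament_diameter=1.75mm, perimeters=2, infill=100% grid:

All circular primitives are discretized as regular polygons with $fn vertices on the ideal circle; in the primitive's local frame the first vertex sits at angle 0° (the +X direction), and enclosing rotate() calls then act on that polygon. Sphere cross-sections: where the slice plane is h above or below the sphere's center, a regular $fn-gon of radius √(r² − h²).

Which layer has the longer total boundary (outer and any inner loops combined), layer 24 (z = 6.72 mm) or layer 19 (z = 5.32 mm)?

Layer 24 (z = 6.72): the r=6 sphere slices to a regular 24-gon of circumradius 5.957 (√(r²−h²) with h=0.72 from center) (perimeter = 2·24·5.957·sin(180°/24) = 37.32 mm); the cylinder at (4.5, 3.5): section is a regular 24-gon, circumradius r=3 (perimeter = 2·24·3.000·sin(180°/24) = 18.80 mm); Taking the union: the regions partially overlap (shared area 13.76 mm²), so the edge portions inside another operand are dropped and the merged outline is re-measured after clipping — boundary = 41.71 mm. So its perimeter = 41.71 mm. Layer 19 (z = 5.32): the r=6 sphere slices to a regular 24-gon of circumradius 5.961 (√(r²−h²) with h=0.68 from center) (perimeter = 2·24·5.961·sin(180°/24) = 37.35 mm); the cylinder at (4.5, 3.5) does not reach this height (z outside [5.5, 12]); Combining (union): only the r=6 sphere is present, so the union is just that shape — boundary = 37.35 mm. So its perimeter = 37.35 mm. Layer 24 is larger (41.71 vs 37.35 mm).

layer 24 (z = 6.72 mm)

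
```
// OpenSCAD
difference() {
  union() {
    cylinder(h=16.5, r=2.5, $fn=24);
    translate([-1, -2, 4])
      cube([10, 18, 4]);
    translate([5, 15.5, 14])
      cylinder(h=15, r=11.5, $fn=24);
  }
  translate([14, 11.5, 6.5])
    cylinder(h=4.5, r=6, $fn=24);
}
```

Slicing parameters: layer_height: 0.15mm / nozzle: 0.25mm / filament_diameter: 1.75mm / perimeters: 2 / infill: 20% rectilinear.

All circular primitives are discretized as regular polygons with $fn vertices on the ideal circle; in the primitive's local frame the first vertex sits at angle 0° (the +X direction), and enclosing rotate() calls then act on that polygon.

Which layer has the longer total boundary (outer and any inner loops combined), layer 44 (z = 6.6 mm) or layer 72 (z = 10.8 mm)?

layer 44 (z = 6.6 mm)

Layer 44 (z = 6.6): the r=2.5 cylinder gives a regular 24-gon of circumradius 2.5 (constant along its height) (perimeter = 2·24·2.500·sin(180°/24) = 15.66 mm); the cube at (-1, -2) (footprint 10×18) is included at this height (perimeter 56.00 mm); the cylinder at (5, 15.5) does not reach this height (z outside [14, 29]); Combining (union): the regions partially overlap (shared area 13.63 mm²), so the edge portions inside another operand are dropped and the merged outline is re-measured after clipping — boundary = 57.64 mm; the cylinder at (14, 11.5): section is a regular 24-gon, circumradius r=6 (perimeter = 2·24·6.000·sin(180°/24) = 37.59 mm); Subtracting the remaining from the first: starting from the result so far, the r=6 cylinder at (14, 11.5) partially overlaps it — only the 4.27 mm² overlap (of its 111.81 mm²) is removed, clipping the outline — boundary = 58.04 mm. So its perimeter = 58.04 mm. Layer 72 (z = 10.8): the r=2.5 cylinder contributes a regular 24-gon of circumradius 2.5 (perimeter = 2·24·2.500·sin(180°/24) = 15.66 mm); the cube at (-1, -2) is not intersected at this z (z outside [4, 8]); the cylinder at (5, 15.5) does not reach this height (z outside [14, 29]); Combining (union): only the r=2.5 cylinder is present, so the union is just that shape — boundary = 15.66 mm; the cylinder at (14, 11.5): section is a regular 24-gon, circumradius r=6 (perimeter = 2·24·6.000·sin(180°/24) = 37.59 mm); Taking the first minus the rest: starting from that combined region, the r=6 cylinder at (14, 11.5) misses the remaining region (no effect) — boundary = 15.66 mm. So its perimeter = 15.66 mm. Layer 44 is larger (58.04 vs 15.66 mm).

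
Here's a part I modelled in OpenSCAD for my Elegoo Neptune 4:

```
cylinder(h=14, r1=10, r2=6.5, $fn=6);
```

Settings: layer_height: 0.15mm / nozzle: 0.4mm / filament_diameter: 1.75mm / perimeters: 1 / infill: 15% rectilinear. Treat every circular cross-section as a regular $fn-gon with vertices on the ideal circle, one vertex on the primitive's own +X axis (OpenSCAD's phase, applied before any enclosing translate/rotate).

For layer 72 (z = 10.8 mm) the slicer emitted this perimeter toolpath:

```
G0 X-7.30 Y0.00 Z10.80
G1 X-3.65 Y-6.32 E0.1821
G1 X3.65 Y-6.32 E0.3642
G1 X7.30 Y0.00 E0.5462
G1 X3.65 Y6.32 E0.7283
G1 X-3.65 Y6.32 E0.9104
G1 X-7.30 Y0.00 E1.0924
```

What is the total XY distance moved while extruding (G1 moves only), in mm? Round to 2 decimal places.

43.79 mm

Sum the Euclidean lengths of each G1 segment: total = 43.79 mm.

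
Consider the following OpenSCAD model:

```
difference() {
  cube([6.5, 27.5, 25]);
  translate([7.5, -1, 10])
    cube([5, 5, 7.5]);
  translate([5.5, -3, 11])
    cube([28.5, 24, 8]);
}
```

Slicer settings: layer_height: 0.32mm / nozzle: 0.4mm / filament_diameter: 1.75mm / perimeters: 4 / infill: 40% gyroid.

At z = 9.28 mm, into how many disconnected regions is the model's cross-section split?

At z = 9.28 mm: the 6.5×27.5 cube contributes its full rectangle; the cube at (7.5, -1) is absent (z outside [10, 17.5]); the cube at (5.5, -3) is absent (z outside [11, 19]); After the difference (first − rest): none of the subtracted shapes is present at this height, so the 6.5×27.5 cube is unchanged — 1 connected region. The result has 1 disconnected region.

1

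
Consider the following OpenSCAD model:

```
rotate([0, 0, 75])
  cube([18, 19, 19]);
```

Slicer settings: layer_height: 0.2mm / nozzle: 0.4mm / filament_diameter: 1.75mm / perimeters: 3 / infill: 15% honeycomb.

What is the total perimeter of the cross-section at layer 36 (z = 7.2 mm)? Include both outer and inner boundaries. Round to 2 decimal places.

74.00 mm

At z = 7.2 mm: the cube (footprint 18×19) is included at this height (perimeter 74.00 mm); (whole slice rotated 75° about Z — lengths, areas and connectivity unchanged). Overall, the cross-section is a single solid region. Total boundary length (outer) = 74.00 mm.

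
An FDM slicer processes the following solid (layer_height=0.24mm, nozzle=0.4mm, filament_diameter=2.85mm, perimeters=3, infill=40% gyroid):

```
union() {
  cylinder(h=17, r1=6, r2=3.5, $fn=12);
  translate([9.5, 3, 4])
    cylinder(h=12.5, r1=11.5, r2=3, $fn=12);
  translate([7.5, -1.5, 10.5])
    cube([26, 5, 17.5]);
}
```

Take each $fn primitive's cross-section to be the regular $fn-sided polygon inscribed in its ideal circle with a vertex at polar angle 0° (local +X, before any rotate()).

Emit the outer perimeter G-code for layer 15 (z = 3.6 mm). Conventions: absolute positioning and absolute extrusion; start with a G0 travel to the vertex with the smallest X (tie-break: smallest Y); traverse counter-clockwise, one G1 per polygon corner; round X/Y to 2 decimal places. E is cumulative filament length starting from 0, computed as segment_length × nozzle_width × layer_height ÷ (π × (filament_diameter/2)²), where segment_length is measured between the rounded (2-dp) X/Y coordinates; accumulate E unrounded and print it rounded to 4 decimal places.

At z = 3.6 mm: the cone contributes a regular 12-gon of circumradius 5.471 (interpolated between r1=6 and r2=3.5 at t=0.212); the cone at (9.5, 3) does not reach this height (z outside [4, 16.5]); the cube at (7.5, -1.5) does not reach this height (z outside [10.5, 28]); Taking the union: only the cone is present, so the union is just that shape — 1 connected region. The outline is a single polygon with 12 vertices. Extrusion per mm of travel: 0.4 × 0.24 / (π × 1.425²) = 0.015048. Accumulating E over each segment gives final E = 0.5116.

G0 X-5.47 Y0.00 Z3.60
G1 X-4.74 Y-2.74 E0.0427
G1 X-2.74 Y-4.74 E0.0852
G1 X0.00 Y-5.47 E0.1279
G1 X2.74 Y-4.74 E0.1706
G1 X4.74 Y-2.74 E0.2131
G1 X5.47 Y0.00 E0.2558
G1 X4.74 Y2.74 E0.2985
G1 X2.74 Y4.74 E0.3410
G1 X0.00 Y5.47 E0.3837
G1 X-2.74 Y4.74 E0.4264
G1 X-4.74 Y2.74 E0.4690
G1 X-5.47 Y0.00 E0.5116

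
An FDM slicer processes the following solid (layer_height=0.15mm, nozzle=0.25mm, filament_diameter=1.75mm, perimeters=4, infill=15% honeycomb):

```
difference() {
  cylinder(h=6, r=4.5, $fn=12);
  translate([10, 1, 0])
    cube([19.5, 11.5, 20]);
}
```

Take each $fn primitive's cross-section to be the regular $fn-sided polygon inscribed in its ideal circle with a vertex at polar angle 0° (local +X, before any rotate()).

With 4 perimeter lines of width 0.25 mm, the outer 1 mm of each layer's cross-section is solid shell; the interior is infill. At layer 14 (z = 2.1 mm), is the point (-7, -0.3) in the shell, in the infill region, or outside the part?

outside

At z = 2.1 mm: the cylinder: section is a regular 12-gon, circumradius r=4.5; the cube at (10, 1) (footprint 19.5×11.5) is included at this height; Subtracting the remaining from the first: starting from the r=4.5 cylinder, the 19.5×11.5 cube at (10, 1) misses the remaining region (no effect) — 1 connected region. Overall, the cross-section is a single solid region. The nearest boundary edge runs (-3.90, -2.25)→(-4.50, 0.00); distance from the point to it = 2.52 mm. The point is not inside any of the regions above, so it lies outside the cross-section (2.52 mm from the nearest boundary).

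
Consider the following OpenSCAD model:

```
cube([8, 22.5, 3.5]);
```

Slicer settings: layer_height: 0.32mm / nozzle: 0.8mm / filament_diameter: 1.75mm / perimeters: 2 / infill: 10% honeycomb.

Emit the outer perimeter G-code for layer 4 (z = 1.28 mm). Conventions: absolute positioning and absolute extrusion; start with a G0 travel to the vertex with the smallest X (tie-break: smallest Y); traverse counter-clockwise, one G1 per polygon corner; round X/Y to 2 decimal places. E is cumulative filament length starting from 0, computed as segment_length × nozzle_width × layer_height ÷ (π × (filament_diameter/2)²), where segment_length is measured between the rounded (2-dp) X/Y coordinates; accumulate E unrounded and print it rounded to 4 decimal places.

At z = 1.28 mm: the 8×22.5 cube contributes its full rectangle. The outline is a single polygon with 4 vertices. Extrusion per mm of travel: 0.8 × 0.32 / (π × 0.875²) = 0.106432. Accumulating E over each segment gives final E = 6.4924.

G0 X0.00 Y0.00 Z1.28
G1 X8.00 Y0.00 E0.8515
G1 X8.00 Y22.50 E3.2462
G1 X0.00 Y22.50 E4.0976
G1 X0.00 Y0.00 E6.4924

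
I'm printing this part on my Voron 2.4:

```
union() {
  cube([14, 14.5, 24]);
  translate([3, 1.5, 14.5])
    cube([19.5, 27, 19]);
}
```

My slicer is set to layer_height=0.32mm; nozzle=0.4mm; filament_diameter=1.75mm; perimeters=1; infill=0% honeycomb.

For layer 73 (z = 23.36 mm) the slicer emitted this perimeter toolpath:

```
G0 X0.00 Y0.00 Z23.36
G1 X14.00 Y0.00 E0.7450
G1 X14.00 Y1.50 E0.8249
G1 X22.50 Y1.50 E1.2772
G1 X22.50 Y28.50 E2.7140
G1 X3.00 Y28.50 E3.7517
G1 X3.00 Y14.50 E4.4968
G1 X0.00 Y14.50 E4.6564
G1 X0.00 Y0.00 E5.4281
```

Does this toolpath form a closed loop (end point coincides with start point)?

yes

Start point (G0): (0.00, 0.00). End point (last G1): the path returns to the start — closed.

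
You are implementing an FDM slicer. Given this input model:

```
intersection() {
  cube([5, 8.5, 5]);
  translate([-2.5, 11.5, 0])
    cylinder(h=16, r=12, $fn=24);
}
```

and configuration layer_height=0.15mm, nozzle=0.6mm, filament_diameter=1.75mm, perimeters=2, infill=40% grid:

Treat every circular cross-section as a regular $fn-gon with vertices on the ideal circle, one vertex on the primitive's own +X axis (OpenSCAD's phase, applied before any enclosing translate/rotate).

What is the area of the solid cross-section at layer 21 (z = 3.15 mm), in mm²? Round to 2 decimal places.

38.49 mm²

At z = 3.15 mm: the cube is present — its section is the full 5×8.5 rectangle (area 42.50 mm²); the r=12 cylinder at (-2.5, 11.5) gives a regular 24-gon of circumradius 12 (constant along its height) (area = (24/2)·12.000²·sin(360°/24) = 447.24 mm²); After intersecting: the r=12 cylinder at (-2.5, 11.5) partially overlaps the 5×8.5 cube; clipping to the common part keeps 38.49 mm² — area = 38.49 mm². Overall, the cross-section is a single solid region. Net area = 38.49 mm².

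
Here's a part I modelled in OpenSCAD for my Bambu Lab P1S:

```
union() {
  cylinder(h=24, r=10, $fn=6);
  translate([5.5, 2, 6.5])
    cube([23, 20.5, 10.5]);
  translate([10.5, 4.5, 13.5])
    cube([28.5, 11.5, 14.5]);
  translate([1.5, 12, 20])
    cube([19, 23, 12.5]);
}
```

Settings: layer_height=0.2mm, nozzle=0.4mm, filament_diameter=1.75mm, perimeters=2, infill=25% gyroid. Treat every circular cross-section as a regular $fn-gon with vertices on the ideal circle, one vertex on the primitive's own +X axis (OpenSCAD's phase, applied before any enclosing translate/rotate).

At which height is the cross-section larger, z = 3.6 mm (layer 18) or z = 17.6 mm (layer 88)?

Layer 18 (z = 3.6): the cylinder: section is a regular 6-gon, circumradius r=10 (area = (6/2)·10.000²·sin(360°/6) = 259.81 mm²); the cube at (5.5, 2) is absent (z outside [6.5, 17]); the cube at (10.5, 4.5) is absent (z outside [13.5, 28]); the cube at (1.5, 12) does not reach this height (z outside [20, 32.5]); Merging all regions: only the r=10 cylinder is present, so the union is just that shape — area = 259.81 mm². So its area = 259.81 mm². Layer 88 (z = 17.6): the r=10 cylinder gives a regular 6-gon of circumradius 10 (constant along its height) (area = (6/2)·10.000²·sin(360°/6) = 259.81 mm²); the cube at (5.5, 2) is absent (z outside [6.5, 17]); the cube at (10.5, 4.5) is present — its section is the full 28.5×11.5 rectangle (area 327.75 mm²); the cube at (1.5, 12) does not reach this height (z outside [20, 32.5]); Taking the union: the 2 present regions are separate (no shared area or edge), so areas and boundary lengths simply add and each stays a separate island — area = 587.56 mm². So its area = 587.56 mm². Layer 88 is larger (587.56 vs 259.81 mm²).

layer 88 (z = 17.6 mm)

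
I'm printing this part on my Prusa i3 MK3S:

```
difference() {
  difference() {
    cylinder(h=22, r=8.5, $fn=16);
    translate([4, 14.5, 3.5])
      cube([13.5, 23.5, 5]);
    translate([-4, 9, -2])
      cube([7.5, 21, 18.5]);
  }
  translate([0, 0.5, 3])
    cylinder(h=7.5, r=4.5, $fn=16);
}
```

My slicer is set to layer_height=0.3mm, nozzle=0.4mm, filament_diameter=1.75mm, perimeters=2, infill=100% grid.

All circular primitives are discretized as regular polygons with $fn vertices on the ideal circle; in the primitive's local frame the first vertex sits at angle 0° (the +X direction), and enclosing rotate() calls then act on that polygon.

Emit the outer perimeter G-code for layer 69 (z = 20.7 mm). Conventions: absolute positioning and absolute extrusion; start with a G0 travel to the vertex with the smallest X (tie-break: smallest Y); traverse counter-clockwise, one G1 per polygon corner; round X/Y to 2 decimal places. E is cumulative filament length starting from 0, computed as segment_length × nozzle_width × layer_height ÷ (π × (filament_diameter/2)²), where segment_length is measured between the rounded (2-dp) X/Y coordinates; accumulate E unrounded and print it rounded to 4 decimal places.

G0 X-8.50 Y0.00 Z20.70
G1 X-7.85 Y-3.25 E0.1654
G1 X-6.01 Y-6.01 E0.3308
G1 X-3.25 Y-7.85 E0.4963
G1 X0.00 Y-8.50 E0.6617
G1 X3.25 Y-7.85 E0.8270
G1 X6.01 Y-6.01 E0.9925
G1 X7.85 Y-3.25 E1.1580
G1 X8.50 Y0.00 E1.3234
G1 X7.85 Y3.25 E1.4887
G1 X6.01 Y6.01 E1.6542
G1 X3.25 Y7.85 E1.8197
G1 X0.00 Y8.50 E1.9851
G1 X-3.25 Y7.85 E2.1504
G1 X-6.01 Y6.01 E2.3159
G1 X-7.85 Y3.25 E2.4814
G1 X-8.50 Y0.00 E2.6468

At z = 20.7 mm: the r=8.5 cylinder gives a regular 16-gon of circumradius 8.5 (constant along its height); the cube at (4, 14.5) does not reach this height (z outside [3.5, 8.5]); the cube at (-4, 9) is not intersected at this z (z outside [-2, 16.5]); After the difference (first − rest): none of the subtracted shapes is present at this height, so the r=8.5 cylinder is unchanged — 1 connected region; the cylinder at (0, 0.5) does not reach this height (z outside [3, 10.5]); After the difference (first − rest): none of the subtracted shapes is present at this height, so the result so far is unchanged — 1 connected region. The outline is a single polygon with 16 vertices. Extrusion per mm of travel: 0.4 × 0.3 / (π × 0.875²) = 0.049890. Accumulating E over each segment gives final E = 2.6468.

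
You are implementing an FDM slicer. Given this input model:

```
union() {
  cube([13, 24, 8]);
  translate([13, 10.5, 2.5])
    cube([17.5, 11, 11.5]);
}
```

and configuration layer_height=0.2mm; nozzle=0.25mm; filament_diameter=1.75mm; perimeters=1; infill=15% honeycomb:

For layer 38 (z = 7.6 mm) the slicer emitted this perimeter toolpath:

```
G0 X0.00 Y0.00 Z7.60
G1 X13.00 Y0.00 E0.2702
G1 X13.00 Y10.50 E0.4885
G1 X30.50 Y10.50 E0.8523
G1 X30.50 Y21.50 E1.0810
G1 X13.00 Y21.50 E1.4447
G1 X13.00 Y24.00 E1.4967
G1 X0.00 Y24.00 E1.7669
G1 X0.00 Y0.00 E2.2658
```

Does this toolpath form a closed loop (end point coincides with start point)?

Start point (G0): (0.00, 0.00). End point (last G1): the path returns to the start — closed.

yes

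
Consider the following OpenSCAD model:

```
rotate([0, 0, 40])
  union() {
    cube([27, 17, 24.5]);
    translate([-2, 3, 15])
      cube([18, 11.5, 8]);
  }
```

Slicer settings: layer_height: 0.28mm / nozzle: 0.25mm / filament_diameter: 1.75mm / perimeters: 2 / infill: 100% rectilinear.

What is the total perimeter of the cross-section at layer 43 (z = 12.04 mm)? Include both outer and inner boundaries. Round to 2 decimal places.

88.00 mm

At z = 12.04 mm: the cube is present — its section is the full 27×17 rectangle (perimeter 88.00 mm); the cube at (-2, 3) is not intersected at this z (z outside [15, 23]); Taking the union: only the 27×17 cube is present, so the union is just that shape — boundary = 88.00 mm; (whole slice rotated 40° about Z — lengths, areas and connectivity unchanged). Overall, the cross-section is a single solid region. Total boundary length (outer) = 88.00 mm.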